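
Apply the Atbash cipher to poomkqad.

p(15) → k(10)
o(14) → l(11)
o(14) → l(11)
m(12) → n(13)
k(10) → p(15)
q(16) → j(9)
a(0) → z(25)
d(3) → w(22)

kllnpjzw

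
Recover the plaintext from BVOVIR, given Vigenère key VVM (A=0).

GACANF

Repeat the key across the ciphertext: VVMVVM
B(1)−V(21): -20≡6 → G
V(21)−V(21): 0 → A
O(14)−M(12): 2 → C
V(21)−V(21): 0 → A
I(8)−V(21): -13≡13 → N
R(17)−M(12): 5 → F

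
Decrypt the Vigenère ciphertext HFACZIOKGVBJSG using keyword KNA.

Repeat the key across the ciphertext: KNAKNAKNAKNAKN
H(7)−K(10): -3≡23 → X
F(5)−N(13): -8≡18 → S
A(0)−A(0): 0 → A
C(2)−K(10): -8≡18 → S
Z(25)−N(13): 12 → M
I(8)−A(0): 8 → I
O(14)−K(10): 4 → E
K(10)−N(13): -3≡23 → X
G(6)−A(0): 6 → G
V(21)−K(10): 11 → L
B(1)−N(13): -12≡14 → O
J(9)−A(0): 9 → J
S(18)−K(10): 8 → I
G(6)−N(13): -7≡19 → T

XSASMIEXGLOJIT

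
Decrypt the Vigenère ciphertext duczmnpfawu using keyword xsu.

gcicutsngzc

Repeat the key across the ciphertext: xsuxsuxsuxs
d(3)−x(23): -20≡6 → g
u(20)−s(18): 2 → c
c(2)−u(20): -18≡8 → i
z(25)−x(23): 2 → c
m(12)−s(18): -6≡20 → u
n(13)−u(20): -7≡19 → t
p(15)−x(23): -8≡18 → s
f(5)−s(18): -13≡13 → n
a(0)−u(20): -20≡6 → g
w(22)−x(23): -1≡25 → z
u(20)−s(18): 2 → c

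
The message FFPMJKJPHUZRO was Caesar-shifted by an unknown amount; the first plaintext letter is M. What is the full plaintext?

From the crib: F(5)−M(12)=-7≡19, so the shift is 19.
Subtract 19 from each ciphertext letter:
F(5): 5−19=-14≡12 → M
F(5): 5−19=-14≡12 → M
P(15): 15−19=-4≡22 → W
M(12): 12−19=-7≡19 → T
J(9): 9−19=-10≡16 → Q
K(10): 10−19=-9≡17 → R
J(9): 9−19=-10≡16 → Q
P(15): 15−19=-4≡22 → W
H(7): 7−19=-12≡14 → O
U(20): 20−19=1 → B
Z(25): 25−19=6 → G
R(17): 17−19=-2≡24 → Y
O(14): 14−19=-5≡21 → V

MMWTQRQWOBGYV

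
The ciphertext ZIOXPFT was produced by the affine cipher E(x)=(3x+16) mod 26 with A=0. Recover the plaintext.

DGILRFB

The inverse of 3 mod 26 is 9, since 3·9=27≡1. Apply D(y)=9·(y−16) mod 26:
Z(25): 9·(25−16)=81≡3 → D
I(8): 9·(8−16)=-72≡6 → G
O(14): 9·(14−16)=-18≡8 → I
X(23): 9·(23−16)=63≡11 → L
P(15): 9·(15−16)=-9≡17 → R
F(5): 9·(5−16)=-99≡5 → F
T(19): 9·(19−16)=27≡1 → B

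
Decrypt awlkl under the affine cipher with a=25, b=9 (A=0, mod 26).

jnyzy

The inverse of 25 mod 26 is 25, since 25·25=625≡1. Apply D(y)=25·(y−9) mod 26:
a(0): 25·(0−9)=-225≡9 → j
w(22): 25·(22−9)=325≡13 → n
l(11): 25·(11−9)=50≡24 → y
k(10): 25·(10−9)=25 → z
l(11): 25·(11−9)=50≡24 → y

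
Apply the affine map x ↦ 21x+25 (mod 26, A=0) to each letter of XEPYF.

OFCJA

X(23): 21·23+25=508≡14 → O
E(4): 21·4+25=109≡5 → F
P(15): 21·15+25=340≡2 → C
Y(24): 21·24+25=529≡9 → J
F(5): 21·5+25=130≡0 → A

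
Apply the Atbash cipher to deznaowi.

wvamzldr

d(3) → w(22)
e(4) → v(21)
z(25) → a(0)
n(13) → m(12)
a(0) → z(25)
o(14) → l(11)
w(22) → d(3)
i(8) → r(17)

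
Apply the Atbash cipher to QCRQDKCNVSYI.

JXIJWPXMEHBR

Q(16) → J(9)
C(2) → X(23)
R(17) → I(8)
Q(16) → J(9)
D(3) → W(22)
K(10) → P(15)
C(2) → X(23)
N(13) → M(12)
V(21) → E(4)
S(18) → H(7)
Y(24) → B(1)
I(8) → R(17)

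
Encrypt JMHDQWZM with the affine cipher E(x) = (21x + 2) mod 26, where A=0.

JUTNAWHU

J(9): 21·9+2=191≡9 → J
M(12): 21·12+2=254≡20 → U
H(7): 21·7+2=149≡19 → T
D(3): 21·3+2=65≡13 → N
Q(16): 21·16+2=338≡0 → A
W(22): 21·22+2=464≡22 → W
Z(25): 21·25+2=527≡7 → H
M(12): 21·12+2=254≡20 → U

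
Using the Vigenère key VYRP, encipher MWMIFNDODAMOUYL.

HUDXALUDYYDDPWC

Repeat the key across the message: VYRPVYRPVYRPVYR
M(12)+V(21): 33≡7 → H
W(22)+Y(24): 46≡20 → U
M(12)+R(17): 29≡3 → D
I(8)+P(15): 23 → X
F(5)+V(21): 26≡0 → A
N(13)+Y(24): 37≡11 → L
D(3)+R(17): 20 → U
O(14)+P(15): 29≡3 → D
D(3)+V(21): 24 → Y
A(0)+Y(24): 24 → Y
M(12)+R(17): 29≡3 → D
O(14)+P(15): 29≡3 → D
U(20)+V(21): 41≡15 → P
Y(24)+Y(24): 48≡22 → W
L(11)+R(17): 28≡2 → C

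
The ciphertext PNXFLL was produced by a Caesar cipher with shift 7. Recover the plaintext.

P(15): 15−7=8 → I
N(13): 13−7=6 → G
X(23): 23−7=16 → Q
F(5): 5−7=-2≡24 → Y
L(11): 11−7=4 → E
L(11): 11−7=4 → E

IGQYEE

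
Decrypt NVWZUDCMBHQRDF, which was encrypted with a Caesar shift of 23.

N(13): 13−23=-10≡16 → Q
V(21): 21−23=-2≡24 → Y
W(22): 22−23=-1≡25 → Z
Z(25): 25−23=2 → C
U(20): 20−23=-3≡23 → X
D(3): 3−23=-20≡6 → G
C(2): 2−23=-21≡5 → F
M(12): 12−23=-11≡15 → P
B(1): 1−23=-22≡4 → E
H(7): 7−23=-16≡10 → K
Q(16): 16−23=-7≡19 → T
R(17): 17−23=-6≡20 → U
D(3): 3−23=-20≡6 → G
F(5): 5−23=-18≡8 → I

QYZCXGFPEKTUGI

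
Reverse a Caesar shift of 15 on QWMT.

Q(16): 16−15=1 → B
W(22): 22−15=7 → H
M(12): 12−15=-3≡23 → X
T(19): 19−15=4 → E

BHXE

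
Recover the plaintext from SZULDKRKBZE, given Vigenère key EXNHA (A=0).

Repeat the key across the ciphertext: EXNHAEXNHAE
S(18)−E(4): 14 → O
Z(25)−X(23): 2 → C
U(20)−N(13): 7 → H
L(11)−H(7): 4 → E
D(3)−A(0): 3 → D
K(10)−E(4): 6 → G
R(17)−X(23): -6≡20 → U
K(10)−N(13): -3≡23 → X
B(1)−H(7): -6≡20 → U
Z(25)−A(0): 25 → Z
E(4)−E(4): 0 → A

OCHEDGUXUZA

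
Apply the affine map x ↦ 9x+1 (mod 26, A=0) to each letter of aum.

bzf

a(0): 9·0+1=1 → b
u(20): 9·20+1=181≡25 → z
m(12): 9·12+1=109≡5 → f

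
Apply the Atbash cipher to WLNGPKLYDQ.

W(22) → D(3)
L(11) → O(14)
N(13) → M(12)
G(6) → T(19)
P(15) → K(10)
K(10) → P(15)
L(11) → O(14)
Y(24) → B(1)
D(3) → W(22)
Q(16) → J(9)

DOMTKPOBWJ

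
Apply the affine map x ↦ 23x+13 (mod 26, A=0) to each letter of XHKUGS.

WSJFVL

X(23): 23·23+13=542≡22 → W
H(7): 23·7+13=174≡18 → S
K(10): 23·10+13=243≡9 → J
U(20): 23·20+13=473≡5 → F
G(6): 23·6+13=151≡21 → V
S(18): 23·18+13=427≡11 → L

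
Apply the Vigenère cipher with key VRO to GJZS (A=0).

BANN

Repeat the key across the message: VROV
G(6)+V(21): 27≡1 → B
J(9)+R(17): 26≡0 → A
Z(25)+O(14): 39≡13 → N
S(18)+V(21): 39≡13 → N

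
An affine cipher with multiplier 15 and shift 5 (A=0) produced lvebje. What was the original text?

The inverse of 15 mod 26 is 7, since 15·7=105≡1. Apply D(y)=7·(y−5) mod 26:
l(11): 7·(11−5)=42≡16 → q
v(21): 7·(21−5)=112≡8 → i
e(4): 7·(4−5)=-7≡19 → t
b(1): 7·(1−5)=-28≡24 → y
j(9): 7·(9−5)=28≡2 → c
e(4): 7·(4−5)=-7≡19 → t

qityct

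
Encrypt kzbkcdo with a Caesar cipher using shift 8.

shjsklw

k(10): 10+8=18 → s
z(25): 25+8=33≡7 → h
b(1): 1+8=9 → j
k(10): 10+8=18 → s
c(2): 2+8=10 → k
d(3): 3+8=11 → l
o(14): 14+8=22 → w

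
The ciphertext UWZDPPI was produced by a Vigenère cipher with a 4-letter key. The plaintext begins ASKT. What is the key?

UEPK

Subtract each crib letter from the matching ciphertext letter (mod 26):
U(20)−A(0)=20 → U
W(22)−S(18)=4 → E
Z(25)−K(10)=15 → P
D(3)−T(19)=-16≡10 → K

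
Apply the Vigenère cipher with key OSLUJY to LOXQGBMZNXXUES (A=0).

Repeat the key across the message: OSLUJYOSLUJYOS
L(11)+O(14): 25 → Z
O(14)+S(18): 32≡6 → G
X(23)+L(11): 34≡8 → I
Q(16)+U(20): 36≡10 → K
G(6)+J(9): 15 → P
B(1)+Y(24): 25 → Z
M(12)+O(14): 26≡0 → A
Z(25)+S(18): 43≡17 → R
N(13)+L(11): 24 → Y
X(23)+U(20): 43≡17 → R
X(23)+J(9): 32≡6 → G
U(20)+Y(24): 44≡18 → S
E(4)+O(14): 18 → S
S(18)+S(18): 36≡10 → K

ZGIKPZARYRGSSK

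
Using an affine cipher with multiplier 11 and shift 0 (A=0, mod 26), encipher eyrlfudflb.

sefrdmhdrl

e(4): 11·4+0=44≡18 → s
y(24): 11·24+0=264≡4 → e
r(17): 11·17+0=187≡5 → f
l(11): 11·11+0=121≡17 → r
f(5): 11·5+0=55≡3 → d
u(20): 11·20+0=220≡12 → m
d(3): 11·3+0=33≡7 → h
f(5): 11·5+0=55≡3 → d
l(11): 11·11+0=121≡17 → r
b(1): 11·1+0=11 → l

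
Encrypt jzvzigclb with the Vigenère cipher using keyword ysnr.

Repeat the key across the message: ysnrysnry
j(9)+y(24): 33≡7 → h
z(25)+s(18): 43≡17 → r
v(21)+n(13): 34≡8 → i
z(25)+r(17): 42≡16 → q
i(8)+y(24): 32≡6 → g
g(6)+s(18): 24 → y
c(2)+n(13): 15 → p
l(11)+r(17): 28≡2 → c
b(1)+y(24): 25 → z

hriqgypcz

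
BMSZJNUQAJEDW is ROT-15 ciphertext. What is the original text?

B(1): 1−15=-14≡12 → M
M(12): 12−15=-3≡23 → X
S(18): 18−15=3 → D
Z(25): 25−15=10 → K
J(9): 9−15=-6≡20 → U
N(13): 13−15=-2≡24 → Y
U(20): 20−15=5 → F
Q(16): 16−15=1 → B
A(0): 0−15=-15≡11 → L
J(9): 9−15=-6≡20 → U
E(4): 4−15=-11≡15 → P
D(3): 3−15=-12≡14 → O
W(22): 22−15=7 → H

MXDKUYFBLUPOH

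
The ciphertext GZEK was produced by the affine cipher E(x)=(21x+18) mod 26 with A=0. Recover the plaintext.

The inverse of 21 mod 26 is 5, since 21·5=105≡1. Apply D(y)=5·(y−18) mod 26:
G(6): 5·(6−18)=-60≡18 → S
Z(25): 5·(25−18)=35≡9 → J
E(4): 5·(4−18)=-70≡8 → I
K(10): 5·(10−18)=-40≡12 → M

SJIM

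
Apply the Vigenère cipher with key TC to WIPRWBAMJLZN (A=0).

Repeat the key across the message: TCTCTCTCTCTC
W(22)+T(19): 41≡15 → P
I(8)+C(2): 10 → K
P(15)+T(19): 34≡8 → I
R(17)+C(2): 19 → T
W(22)+T(19): 41≡15 → P
B(1)+C(2): 3 → D
A(0)+T(19): 19 → T
M(12)+C(2): 14 → O
J(9)+T(19): 28≡2 → C
L(11)+C(2): 13 → N
Z(25)+T(19): 44≡18 → S
N(13)+C(2): 15 → P

PKITPDTOCNSP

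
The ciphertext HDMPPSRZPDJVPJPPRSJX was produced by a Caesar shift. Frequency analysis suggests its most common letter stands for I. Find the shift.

7

The most frequent ciphertext letter is P (appears 6 times).
P is position 15; I is position 8.
Shift = 7.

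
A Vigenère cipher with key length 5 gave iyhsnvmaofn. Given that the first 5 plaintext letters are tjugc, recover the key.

ppnml

Subtract each crib letter from the matching ciphertext letter (mod 26):
i(8)−t(19)=-11≡15 → p
y(24)−j(9)=15 → p
h(7)−u(20)=-13≡13 → n
s(18)−g(6)=12 → m
n(13)−c(2)=11 → l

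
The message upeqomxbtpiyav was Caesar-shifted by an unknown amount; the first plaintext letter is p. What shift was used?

5

From the crib: u(20)−p(15)=5, so the shift is 5.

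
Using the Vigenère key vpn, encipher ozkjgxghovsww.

joxevkbwbqhjr

Repeat the key across the message: vpnvpnvpnvpnv
o(14)+v(21): 35≡9 → j
z(25)+p(15): 40≡14 → o
k(10)+n(13): 23 → x
j(9)+v(21): 30≡4 → e
g(6)+p(15): 21 → v
x(23)+n(13): 36≡10 → k
g(6)+v(21): 27≡1 → b
h(7)+p(15): 22 → w
o(14)+n(13): 27≡1 → b
v(21)+v(21): 42≡16 → q
s(18)+p(15): 33≡7 → h
w(22)+n(13): 35≡9 → j
w(22)+v(21): 43≡17 → r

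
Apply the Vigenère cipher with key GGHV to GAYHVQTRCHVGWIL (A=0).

MGFCBWAMINCBCOS

Repeat the key across the message: GGHVGGHVGGHVGGH
G(6)+G(6): 12 → M
A(0)+G(6): 6 → G
Y(24)+H(7): 31≡5 → F
H(7)+V(21): 28≡2 → C
V(21)+G(6): 27≡1 → B
Q(16)+G(6): 22 → W
T(19)+H(7): 26≡0 → A
R(17)+V(21): 38≡12 → M
C(2)+G(6): 8 → I
H(7)+G(6): 13 → N
V(21)+H(7): 28≡2 → C
G(6)+V(21): 27≡1 → B
W(22)+G(6): 28≡2 → C
I(8)+G(6): 14 → O
L(11)+H(7): 18 → S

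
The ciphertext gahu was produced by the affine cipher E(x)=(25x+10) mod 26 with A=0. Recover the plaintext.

ekdq

The inverse of 25 mod 26 is 25, since 25·25=625≡1. Apply D(y)=25·(y−10) mod 26:
g(6): 25·(6−10)=-100≡4 → e
a(0): 25·(0−10)=-250≡10 → k
h(7): 25·(7−10)=-75≡3 → d
u(20): 25·(20−10)=250≡16 → q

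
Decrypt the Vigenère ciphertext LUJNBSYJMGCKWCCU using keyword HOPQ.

EGUXUEJTFSNUPONE

Repeat the key across the ciphertext: HOPQHOPQHOPQHOPQ
L(11)−H(7): 4 → E
U(20)−O(14): 6 → G
J(9)−P(15): -6≡20 → U
N(13)−Q(16): -3≡23 → X
B(1)−H(7): -6≡20 → U
S(18)−O(14): 4 → E
Y(24)−P(15): 9 → J
J(9)−Q(16): -7≡19 → T
M(12)−H(7): 5 → F
G(6)−O(14): -8≡18 → S
C(2)−P(15): -13≡13 → N
K(10)−Q(16): -6≡20 → U
W(22)−H(7): 15 → P
C(2)−O(14): -12≡14 → O
C(2)−P(15): -13≡13 → N
U(20)−Q(16): 4 → E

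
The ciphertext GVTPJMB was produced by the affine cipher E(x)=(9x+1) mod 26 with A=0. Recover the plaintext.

PICQYHA

The inverse of 9 mod 26 is 3, since 9·3=27≡1. Apply D(y)=3·(y−1) mod 26:
G(6): 3·(6−1)=15 → P
V(21): 3·(21−1)=60≡8 → I
T(19): 3·(19−1)=54≡2 → C
P(15): 3·(15−1)=42≡16 → Q
J(9): 3·(9−1)=24 → Y
M(12): 3·(12−1)=33≡7 → H
B(1): 3·(1−1)=0 → A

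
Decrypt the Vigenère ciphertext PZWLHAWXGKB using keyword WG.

Repeat the key across the ciphertext: WGWGWGWGWGW
P(15)−W(22): -7≡19 → T
Z(25)−G(6): 19 → T
W(22)−W(22): 0 → A
L(11)−G(6): 5 → F
H(7)−W(22): -15≡11 → L
A(0)−G(6): -6≡20 → U
W(22)−W(22): 0 → A
X(23)−G(6): 17 → R
G(6)−W(22): -16≡10 → K
K(10)−G(6): 4 → E
B(1)−W(22): -21≡5 → F

TTAFLUARKEF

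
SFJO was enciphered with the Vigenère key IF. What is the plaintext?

Repeat the key across the ciphertext: IFIF
S(18)−I(8): 10 → K
F(5)−F(5): 0 → A
J(9)−I(8): 1 → B
O(14)−F(5): 9 → J

KABJ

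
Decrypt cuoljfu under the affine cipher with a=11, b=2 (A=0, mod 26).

The inverse of 11 mod 26 is 19, since 11·19=209≡1. Apply D(y)=19·(y−2) mod 26:
c(2): 19·(2−2)=0 → a
u(20): 19·(20−2)=342≡4 → e
o(14): 19·(14−2)=228≡20 → u
l(11): 19·(11−2)=171≡15 → p
j(9): 19·(9−2)=133≡3 → d
f(5): 19·(5−2)=57≡5 → f
u(20): 19·(20−2)=342≡4 → e

aeupdfe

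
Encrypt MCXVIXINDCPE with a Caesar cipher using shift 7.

TJECPEPUKJWL

M(12): 12+7=19 → T
C(2): 2+7=9 → J
X(23): 23+7=30≡4 → E
V(21): 21+7=28≡2 → C
I(8): 8+7=15 → P
X(23): 23+7=30≡4 → E
I(8): 8+7=15 → P
N(13): 13+7=20 → U
D(3): 3+7=10 → K
C(2): 2+7=9 → J
P(15): 15+7=22 → W
E(4): 4+7=11 → L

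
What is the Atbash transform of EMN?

E(4) → V(21)
M(12) → N(13)
N(13) → M(12)

VNM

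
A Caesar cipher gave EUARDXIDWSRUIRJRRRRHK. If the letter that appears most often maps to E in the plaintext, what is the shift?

The most frequent ciphertext letter is R (appears 7 times).
R is position 17; E is position 4.
Shift = 13.

13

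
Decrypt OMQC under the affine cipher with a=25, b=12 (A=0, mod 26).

The inverse of 25 mod 26 is 25, since 25·25=625≡1. Apply D(y)=25·(y−12) mod 26:
O(14): 25·(14−12)=50≡24 → Y
M(12): 25·(12−12)=0 → A
Q(16): 25·(16−12)=100≡22 → W
C(2): 25·(2−12)=-250≡10 → K

YAWK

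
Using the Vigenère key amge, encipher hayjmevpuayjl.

Repeat the key across the message: amgeamgeamgea
h(7)+a(0): 7 → h
a(0)+m(12): 12 → m
y(24)+g(6): 30≡4 → e
j(9)+e(4): 13 → n
m(12)+a(0): 12 → m
e(4)+m(12): 16 → q
v(21)+g(6): 27≡1 → b
p(15)+e(4): 19 → t
u(20)+a(0): 20 → u
a(0)+m(12): 12 → m
y(24)+g(6): 30≡4 → e
j(9)+e(4): 13 → n
l(11)+a(0): 11 → l

hmenmqbtumenl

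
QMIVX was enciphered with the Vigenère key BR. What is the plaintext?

PVHEW

Repeat the key across the ciphertext: BRBRB
Q(16)−B(1): 15 → P
M(12)−R(17): -5≡21 → V
I(8)−B(1): 7 → H
V(21)−R(17): 4 → E
X(23)−B(1): 22 → W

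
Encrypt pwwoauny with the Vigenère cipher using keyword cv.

Repeat the key across the message: cvcvcvcv
p(15)+c(2): 17 → r
w(22)+v(21): 43≡17 → r
w(22)+c(2): 24 → y
o(14)+v(21): 35≡9 → j
a(0)+c(2): 2 → c
u(20)+v(21): 41≡15 → p
n(13)+c(2): 15 → p
y(24)+v(21): 45≡19 → t

rryjcppt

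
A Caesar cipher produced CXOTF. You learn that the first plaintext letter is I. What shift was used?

20

From the crib: C(2)−I(8)=-6≡20, so the shift is 20.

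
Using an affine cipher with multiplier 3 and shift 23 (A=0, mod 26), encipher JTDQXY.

J(9): 3·9+23=50≡24 → Y
T(19): 3·19+23=80≡2 → C
D(3): 3·3+23=32≡6 → G
Q(16): 3·16+23=71≡19 → T
X(23): 3·23+23=92≡14 → O
Y(24): 3·24+23=95≡17 → R

YCGTOR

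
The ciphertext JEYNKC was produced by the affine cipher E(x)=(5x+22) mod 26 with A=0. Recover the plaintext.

The inverse of 5 mod 26 is 21, since 5·21=105≡1. Apply D(y)=21·(y−22) mod 26:
J(9): 21·(9−22)=-273≡13 → N
E(4): 21·(4−22)=-378≡12 → M
Y(24): 21·(24−22)=42≡16 → Q
N(13): 21·(13−22)=-189≡19 → T
K(10): 21·(10−22)=-252≡8 → I
C(2): 21·(2−22)=-420≡22 → W

NMQTIW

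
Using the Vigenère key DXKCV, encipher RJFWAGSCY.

Repeat the key across the message: DXKCVDXKC
R(17)+D(3): 20 → U
J(9)+X(23): 32≡6 → G
F(5)+K(10): 15 → P
W(22)+C(2): 24 → Y
A(0)+V(21): 21 → V
G(6)+D(3): 9 → J
S(18)+X(23): 41≡15 → P
C(2)+K(10): 12 → M
Y(24)+C(2): 26≡0 → A

UGPYVJPMA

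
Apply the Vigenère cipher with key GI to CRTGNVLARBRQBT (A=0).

IZZOTDRIXJXYHB

Repeat the key across the message: GIGIGIGIGIGIGI
C(2)+G(6): 8 → I
R(17)+I(8): 25 → Z
T(19)+G(6): 25 → Z
G(6)+I(8): 14 → O
N(13)+G(6): 19 → T
V(21)+I(8): 29≡3 → D
L(11)+G(6): 17 → R
A(0)+I(8): 8 → I
R(17)+G(6): 23 → X
B(1)+I(8): 9 → J
R(17)+G(6): 23 → X
Q(16)+I(8): 24 → Y
B(1)+G(6): 7 → H
T(19)+I(8): 27≡1 → B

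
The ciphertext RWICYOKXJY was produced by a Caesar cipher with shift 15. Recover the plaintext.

CHTNJZVIUJ

R(17): 17−15=2 → C
W(22): 22−15=7 → H
I(8): 8−15=-7≡19 → T
C(2): 2−15=-13≡13 → N
Y(24): 24−15=9 → J
O(14): 14−15=-1≡25 → Z
K(10): 10−15=-5≡21 → V
X(23): 23−15=8 → I
J(9): 9−15=-6≡20 → U
Y(24): 24−15=9 → J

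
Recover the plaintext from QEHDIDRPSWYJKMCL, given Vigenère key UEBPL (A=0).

Repeat the key across the ciphertext: UEBPLUEBPLUEBPLU
Q(16)−U(20): -4≡22 → W
E(4)−E(4): 0 → A
H(7)−B(1): 6 → G
D(3)−P(15): -12≡14 → O
I(8)−L(11): -3≡23 → X
D(3)−U(20): -17≡9 → J
R(17)−E(4): 13 → N
P(15)−B(1): 14 → O
S(18)−P(15): 3 → D
W(22)−L(11): 11 → L
Y(24)−U(20): 4 → E
J(9)−E(4): 5 → F
K(10)−B(1): 9 → J
M(12)−P(15): -3≡23 → X
C(2)−L(11): -9≡17 → R
L(11)−U(20): -9≡17 → R

WAGOXJNODLEFJXRR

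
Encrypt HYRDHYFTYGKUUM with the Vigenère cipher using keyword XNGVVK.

ELXYCICGEBFERZ

Repeat the key across the message: XNGVVKXNGVVKXN
H(7)+X(23): 30≡4 → E
Y(24)+N(13): 37≡11 → L
R(17)+G(6): 23 → X
D(3)+V(21): 24 → Y
H(7)+V(21): 28≡2 → C
Y(24)+K(10): 34≡8 → I
F(5)+X(23): 28≡2 → C
T(19)+N(13): 32≡6 → G
Y(24)+G(6): 30≡4 → E
G(6)+V(21): 27≡1 → B
K(10)+V(21): 31≡5 → F
U(20)+K(10): 30≡4 → E
U(20)+X(23): 43≡17 → R
M(12)+N(13): 25 → Z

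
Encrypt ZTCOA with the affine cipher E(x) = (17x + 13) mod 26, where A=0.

Z(25): 17·25+13=438≡22 → W
T(19): 17·19+13=336≡24 → Y
C(2): 17·2+13=47≡21 → V
O(14): 17·14+13=251≡17 → R
A(0): 17·0+13=13 → N

WYVRN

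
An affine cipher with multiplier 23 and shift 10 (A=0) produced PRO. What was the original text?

The inverse of 23 mod 26 is 17, since 23·17=391≡1. Apply D(y)=17·(y−10) mod 26:
P(15): 17·(15−10)=85≡7 → H
R(17): 17·(17−10)=119≡15 → P
O(14): 17·(14−10)=68≡16 → Q

HPQ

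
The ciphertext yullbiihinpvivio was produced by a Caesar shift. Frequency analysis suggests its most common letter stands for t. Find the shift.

15

The most frequent ciphertext letter is i (appears 5 times).
i is position 8; t is position 19.
Shift = -11≡15.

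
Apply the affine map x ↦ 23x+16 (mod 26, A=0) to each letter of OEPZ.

O(14): 23·14+16=338≡0 → A
E(4): 23·4+16=108≡4 → E
P(15): 23·15+16=361≡23 → X
Z(25): 23·25+16=591≡19 → T

AEXT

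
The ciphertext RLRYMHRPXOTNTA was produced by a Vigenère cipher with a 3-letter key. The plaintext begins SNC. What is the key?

Subtract each crib letter from the matching ciphertext letter (mod 26):
R(17)−S(18)=-1≡25 → Z
L(11)−N(13)=-2≡24 → Y
R(17)−C(2)=15 → P

ZYP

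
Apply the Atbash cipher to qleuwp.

q(16) → j(9)
l(11) → o(14)
e(4) → v(21)
u(20) → f(5)
w(22) → d(3)
p(15) → k(10)

jovfdk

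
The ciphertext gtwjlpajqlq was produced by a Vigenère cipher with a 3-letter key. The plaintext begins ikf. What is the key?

Subtract each crib letter from the matching ciphertext letter (mod 26):
g(6)−i(8)=-2≡24 → y
t(19)−k(10)=9 → j
w(22)−f(5)=17 → r

yjr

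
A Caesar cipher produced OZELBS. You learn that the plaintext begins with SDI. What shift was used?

22

From the crib: O(14)−S(18)=-4≡22, so the shift is 22.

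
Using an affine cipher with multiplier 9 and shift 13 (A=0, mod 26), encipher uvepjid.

u(20): 9·20+13=193≡11 → l
v(21): 9·21+13=202≡20 → u
e(4): 9·4+13=49≡23 → x
p(15): 9·15+13=148≡18 → s
j(9): 9·9+13=94≡16 → q
i(8): 9·8+13=85≡7 → h
d(3): 9·3+13=40≡14 → o

luxsqho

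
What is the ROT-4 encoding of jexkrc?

j(9): 9+4=13 → n
e(4): 4+4=8 → i
x(23): 23+4=27≡1 → b
k(10): 10+4=14 → o
r(17): 17+4=21 → v
c(2): 2+4=6 → g

nibovg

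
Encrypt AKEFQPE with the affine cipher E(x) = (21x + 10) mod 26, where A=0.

A(0): 21·0+10=10 → K
K(10): 21·10+10=220≡12 → M
E(4): 21·4+10=94≡16 → Q
F(5): 21·5+10=115≡11 → L
Q(16): 21·16+10=346≡8 → I
P(15): 21·15+10=325≡13 → N
E(4): 21·4+10=94≡16 → Q

KMQLINQ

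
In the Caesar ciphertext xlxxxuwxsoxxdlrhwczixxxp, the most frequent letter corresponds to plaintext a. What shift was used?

The most frequent ciphertext letter is x (appears 10 times).
x is position 23; a is position 0.
Shift = 23.

23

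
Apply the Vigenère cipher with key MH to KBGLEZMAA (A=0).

WISSQGYHM

Repeat the key across the message: MHMHMHMHM
K(10)+M(12): 22 → W
B(1)+H(7): 8 → I
G(6)+M(12): 18 → S
L(11)+H(7): 18 → S
E(4)+M(12): 16 → Q
Z(25)+H(7): 32≡6 → G
M(12)+M(12): 24 → Y
A(0)+H(7): 7 → H
A(0)+M(12): 12 → M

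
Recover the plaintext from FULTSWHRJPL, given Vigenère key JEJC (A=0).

Repeat the key across the ciphertext: JEJCJEJCJEJ
F(5)−J(9): -4≡22 → W
U(20)−E(4): 16 → Q
L(11)−J(9): 2 → C
T(19)−C(2): 17 → R
S(18)−J(9): 9 → J
W(22)−E(4): 18 → S
H(7)−J(9): -2≡24 → Y
R(17)−C(2): 15 → P
J(9)−J(9): 0 → A
P(15)−E(4): 11 → L
L(11)−J(9): 2 → C

WQCRJSYPALC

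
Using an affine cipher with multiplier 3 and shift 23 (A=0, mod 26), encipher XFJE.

OMYJ

X(23): 3·23+23=92≡14 → O
F(5): 3·5+23=38≡12 → M
J(9): 3·9+23=50≡24 → Y
E(4): 3·4+23=35≡9 → J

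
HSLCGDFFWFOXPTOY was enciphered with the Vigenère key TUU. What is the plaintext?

OYRJMJMLCMUDWZUF

Repeat the key across the ciphertext: TUUTUUTUUTUUTUUT
H(7)−T(19): -12≡14 → O
S(18)−U(20): -2≡24 → Y
L(11)−U(20): -9≡17 → R
C(2)−T(19): -17≡9 → J
G(6)−U(20): -14≡12 → M
D(3)−U(20): -17≡9 → J
F(5)−T(19): -14≡12 → M
F(5)−U(20): -15≡11 → L
W(22)−U(20): 2 → C
F(5)−T(19): -14≡12 → M
O(14)−U(20): -6≡20 → U
X(23)−U(20): 3 → D
P(15)−T(19): -4≡22 → W
T(19)−U(20): -1≡25 → Z
O(14)−U(20): -6≡20 → U
Y(24)−T(19): 5 → F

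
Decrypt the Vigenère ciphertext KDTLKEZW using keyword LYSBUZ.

ZFBKQFOY

Repeat the key across the ciphertext: LYSBUZLY
K(10)−L(11): -1≡25 → Z
D(3)−Y(24): -21≡5 → F
T(19)−S(18): 1 → B
L(11)−B(1): 10 → K
K(10)−U(20): -10≡16 → Q
E(4)−Z(25): -21≡5 → F
Z(25)−L(11): 14 → O
W(22)−Y(24): -2≡24 → Y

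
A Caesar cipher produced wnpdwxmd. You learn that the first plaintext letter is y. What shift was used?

24

From the crib: w(22)−y(24)=-2≡24, so the shift is 24.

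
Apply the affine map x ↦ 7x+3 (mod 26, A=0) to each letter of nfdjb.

n(13): 7·13+3=94≡16 → q
f(5): 7·5+3=38≡12 → m
d(3): 7·3+3=24 → y
j(9): 7·9+3=66≡14 → o
b(1): 7·1+3=10 → k

qmyok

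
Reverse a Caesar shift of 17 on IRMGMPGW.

RAVPVYPF

I(8): 8−17=-9≡17 → R
R(17): 17−17=0 → A
M(12): 12−17=-5≡21 → V
G(6): 6−17=-11≡15 → P
M(12): 12−17=-5≡21 → V
P(15): 15−17=-2≡24 → Y
G(6): 6−17=-11≡15 → P
W(22): 22−17=5 → F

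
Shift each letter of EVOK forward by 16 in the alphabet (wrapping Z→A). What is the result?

ULEA

E(4): 4+16=20 → U
V(21): 21+16=37≡11 → L
O(14): 14+16=30≡4 → E
K(10): 10+16=26≡0 → A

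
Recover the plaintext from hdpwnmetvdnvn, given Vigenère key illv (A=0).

Repeat the key across the ciphertext: illvillvillvi
h(7)−i(8): -1≡25 → z
d(3)−l(11): -8≡18 → s
p(15)−l(11): 4 → e
w(22)−v(21): 1 → b
n(13)−i(8): 5 → f
m(12)−l(11): 1 → b
e(4)−l(11): -7≡19 → t
t(19)−v(21): -2≡24 → y
v(21)−i(8): 13 → n
d(3)−l(11): -8≡18 → s
n(13)−l(11): 2 → c
v(21)−v(21): 0 → a
n(13)−i(8): 5 → f

zsebfbtynscaf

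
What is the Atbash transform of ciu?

xrf

c(2) → x(23)
i(8) → r(17)
u(20) → f(5)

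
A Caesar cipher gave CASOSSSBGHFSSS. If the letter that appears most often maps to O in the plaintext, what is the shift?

The most frequent ciphertext letter is S (appears 7 times).
S is position 18; O is position 14.
Shift = 4.

4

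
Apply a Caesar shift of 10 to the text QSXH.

Q(16): 16+10=26≡0 → A
S(18): 18+10=28≡2 → C
X(23): 23+10=33≡7 → H
H(7): 7+10=17 → R

ACHR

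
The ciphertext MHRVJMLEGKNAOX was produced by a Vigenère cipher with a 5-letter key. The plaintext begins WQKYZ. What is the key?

Subtract each crib letter from the matching ciphertext letter (mod 26):
M(12)−W(22)=-10≡16 → Q
H(7)−Q(16)=-9≡17 → R
R(17)−K(10)=7 → H
V(21)−Y(24)=-3≡23 → X
J(9)−Z(25)=-16≡10 → K

QRHXK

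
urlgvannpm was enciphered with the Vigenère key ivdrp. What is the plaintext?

Repeat the key across the ciphertext: ivdrpivdrp
u(20)−i(8): 12 → m
r(17)−v(21): -4≡22 → w
l(11)−d(3): 8 → i
g(6)−r(17): -11≡15 → p
v(21)−p(15): 6 → g
a(0)−i(8): -8≡18 → s
n(13)−v(21): -8≡18 → s
n(13)−d(3): 10 → k
p(15)−r(17): -2≡24 → y
m(12)−p(15): -3≡23 → x

mwipgsskyx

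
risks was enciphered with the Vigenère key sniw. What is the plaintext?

Repeat the key across the ciphertext: sniws
r(17)−s(18): -1≡25 → z
i(8)−n(13): -5≡21 → v
s(18)−i(8): 10 → k
k(10)−w(22): -12≡14 → o
s(18)−s(18): 0 → a

zvkoa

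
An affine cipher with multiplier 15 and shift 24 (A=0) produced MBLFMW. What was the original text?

UVNXUM

The inverse of 15 mod 26 is 7, since 15·7=105≡1. Apply D(y)=7·(y−24) mod 26:
M(12): 7·(12−24)=-84≡20 → U
B(1): 7·(1−24)=-161≡21 → V
L(11): 7·(11−24)=-91≡13 → N
F(5): 7·(5−24)=-133≡23 → X
M(12): 7·(12−24)=-84≡20 → U
W(22): 7·(22−24)=-14≡12 → M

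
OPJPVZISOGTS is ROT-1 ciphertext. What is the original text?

NOIOUYHRNFSR

O(14): 14−1=13 → N
P(15): 15−1=14 → O
J(9): 9−1=8 → I
P(15): 15−1=14 → O
V(21): 21−1=20 → U
Z(25): 25−1=24 → Y
I(8): 8−1=7 → H
S(18): 18−1=17 → R
O(14): 14−1=13 → N
G(6): 6−1=5 → F
T(19): 19−1=18 → S
S(18): 18−1=17 → R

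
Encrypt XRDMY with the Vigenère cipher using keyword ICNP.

FTQBG

Repeat the key across the message: ICNPI
X(23)+I(8): 31≡5 → F
R(17)+C(2): 19 → T
D(3)+N(13): 16 → Q
M(12)+P(15): 27≡1 → B
Y(24)+I(8): 32≡6 → G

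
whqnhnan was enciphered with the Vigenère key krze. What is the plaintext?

mqrjxwbj

Repeat the key across the ciphertext: krzekrze
w(22)−k(10): 12 → m
h(7)−r(17): -10≡16 → q
q(16)−z(25): -9≡17 → r
n(13)−e(4): 9 → j
h(7)−k(10): -3≡23 → x
n(13)−r(17): -4≡22 → w
a(0)−z(25): -25≡1 → b
n(13)−e(4): 9 → j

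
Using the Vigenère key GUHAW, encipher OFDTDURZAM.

Repeat the key across the message: GUHAWGUHAW
O(14)+G(6): 20 → U
F(5)+U(20): 25 → Z
D(3)+H(7): 10 → K
T(19)+A(0): 19 → T
D(3)+W(22): 25 → Z
U(20)+G(6): 26≡0 → A
R(17)+U(20): 37≡11 → L
Z(25)+H(7): 32≡6 → G
A(0)+A(0): 0 → A
M(12)+W(22): 34≡8 → I

UZKTZALGAI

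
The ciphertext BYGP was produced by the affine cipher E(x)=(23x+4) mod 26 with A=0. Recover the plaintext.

BCIF

The inverse of 23 mod 26 is 17, since 23·17=391≡1. Apply D(y)=17·(y−4) mod 26:
B(1): 17·(1−4)=-51≡1 → B
Y(24): 17·(24−4)=340≡2 → C
G(6): 17·(6−4)=34≡8 → I
P(15): 17·(15−4)=187≡5 → F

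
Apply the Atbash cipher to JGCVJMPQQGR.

QTXEQNKJJTI

J(9) → Q(16)
G(6) → T(19)
C(2) → X(23)
V(21) → E(4)
J(9) → Q(16)
M(12) → N(13)
P(15) → K(10)
Q(16) → J(9)
Q(16) → J(9)
G(6) → T(19)
R(17) → I(8)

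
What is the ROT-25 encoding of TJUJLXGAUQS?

T(19): 19+25=44≡18 → S
J(9): 9+25=34≡8 → I
U(20): 20+25=45≡19 → T
J(9): 9+25=34≡8 → I
L(11): 11+25=36≡10 → K
X(23): 23+25=48≡22 → W
G(6): 6+25=31≡5 → F
A(0): 0+25=25 → Z
U(20): 20+25=45≡19 → T
Q(16): 16+25=41≡15 → P
S(18): 18+25=43≡17 → R

SITIKWFZTPR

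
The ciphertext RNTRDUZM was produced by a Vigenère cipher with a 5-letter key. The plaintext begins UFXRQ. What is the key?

XIWAN

Subtract each crib letter from the matching ciphertext letter (mod 26):
R(17)−U(20)=-3≡23 → X
N(13)−F(5)=8 → I
T(19)−X(23)=-4≡22 → W
R(17)−R(17)=0 → A
D(3)−Q(16)=-13≡13 → N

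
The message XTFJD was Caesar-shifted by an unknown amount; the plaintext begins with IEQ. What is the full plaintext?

IEQUO

From the crib: X(23)−I(8)=15, so the shift is 15.
Subtract 15 from each ciphertext letter:
X(23): 23−15=8 → I
T(19): 19−15=4 → E
F(5): 5−15=-10≡16 → Q
J(9): 9−15=-6≡20 → U
D(3): 3−15=-12≡14 → O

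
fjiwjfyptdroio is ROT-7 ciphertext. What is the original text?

f(5): 5−7=-2≡24 → y
j(9): 9−7=2 → c
i(8): 8−7=1 → b
w(22): 22−7=15 → p
j(9): 9−7=2 → c
f(5): 5−7=-2≡24 → y
y(24): 24−7=17 → r
p(15): 15−7=8 → i
t(19): 19−7=12 → m
d(3): 3−7=-4≡22 → w
r(17): 17−7=10 → k
o(14): 14−7=7 → h
i(8): 8−7=1 → b
o(14): 14−7=7 → h

ycbpcyrimwkhbh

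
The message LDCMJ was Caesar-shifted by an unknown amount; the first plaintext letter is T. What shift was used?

18

From the crib: L(11)−T(19)=-8≡18, so the shift is 18.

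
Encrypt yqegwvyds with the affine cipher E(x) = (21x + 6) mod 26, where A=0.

y(24): 21·24+6=510≡16 → q
q(16): 21·16+6=342≡4 → e
e(4): 21·4+6=90≡12 → m
g(6): 21·6+6=132≡2 → c
w(22): 21·22+6=468≡0 → a
v(21): 21·21+6=447≡5 → f
y(24): 21·24+6=510≡16 → q
d(3): 21·3+6=69≡17 → r
s(18): 21·18+6=384≡20 → u

qemcafqru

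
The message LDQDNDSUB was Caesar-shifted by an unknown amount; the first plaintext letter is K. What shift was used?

From the crib: L(11)−K(10)=1, so the shift is 1.

1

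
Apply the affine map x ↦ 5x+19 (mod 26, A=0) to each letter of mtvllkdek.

bkuwwrinr

m(12): 5·12+19=79≡1 → b
t(19): 5·19+19=114≡10 → k
v(21): 5·21+19=124≡20 → u
l(11): 5·11+19=74≡22 → w
l(11): 5·11+19=74≡22 → w
k(10): 5·10+19=69≡17 → r
d(3): 5·3+19=34≡8 → i
e(4): 5·4+19=39≡13 → n
k(10): 5·10+19=69≡17 → r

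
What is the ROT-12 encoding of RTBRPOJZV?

R(17): 17+12=29≡3 → D
T(19): 19+12=31≡5 → F
B(1): 1+12=13 → N
R(17): 17+12=29≡3 → D
P(15): 15+12=27≡1 → B
O(14): 14+12=26≡0 → A
J(9): 9+12=21 → V
Z(25): 25+12=37≡11 → L
V(21): 21+12=33≡7 → H

DFNDBAVLH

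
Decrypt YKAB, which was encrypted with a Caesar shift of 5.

Y(24): 24−5=19 → T
K(10): 10−5=5 → F
A(0): 0−5=-5≡21 → V
B(1): 1−5=-4≡22 → W

TFVW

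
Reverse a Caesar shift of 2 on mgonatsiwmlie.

kemlyrqgukjgc

m(12): 12−2=10 → k
g(6): 6−2=4 → e
o(14): 14−2=12 → m
n(13): 13−2=11 → l
a(0): 0−2=-2≡24 → y
t(19): 19−2=17 → r
s(18): 18−2=16 → q
i(8): 8−2=6 → g
w(22): 22−2=20 → u
m(12): 12−2=10 → k
l(11): 11−2=9 → j
i(8): 8−2=6 → g
e(4): 4−2=2 → c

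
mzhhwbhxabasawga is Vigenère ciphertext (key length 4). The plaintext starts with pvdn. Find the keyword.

xeeu

Subtract each crib letter from the matching ciphertext letter (mod 26):
m(12)−p(15)=-3≡23 → x
z(25)−v(21)=4 → e
h(7)−d(3)=4 → e
h(7)−n(13)=-6≡20 → u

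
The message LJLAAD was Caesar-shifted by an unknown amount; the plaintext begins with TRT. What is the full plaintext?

From the crib: L(11)−T(19)=-8≡18, so the shift is 18.
Subtract 18 from each ciphertext letter:
L(11): 11−18=-7≡19 → T
J(9): 9−18=-9≡17 → R
L(11): 11−18=-7≡19 → T
A(0): 0−18=-18≡8 → I
A(0): 0−18=-18≡8 → I
D(3): 3−18=-15≡11 → L

TRTIIL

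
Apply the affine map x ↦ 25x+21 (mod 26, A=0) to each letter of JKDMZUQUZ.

J(9): 25·9+21=246≡12 → M
K(10): 25·10+21=271≡11 → L
D(3): 25·3+21=96≡18 → S
M(12): 25·12+21=321≡9 → J
Z(25): 25·25+21=646≡22 → W
U(20): 25·20+21=521≡1 → B
Q(16): 25·16+21=421≡5 → F
U(20): 25·20+21=521≡1 → B
Z(25): 25·25+21=646≡22 → W

MLSJWBFBW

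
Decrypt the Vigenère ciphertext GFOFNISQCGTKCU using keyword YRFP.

Repeat the key across the ciphertext: YRFPYRFPYRFPYR
G(6)−Y(24): -18≡8 → I
F(5)−R(17): -12≡14 → O
O(14)−F(5): 9 → J
F(5)−P(15): -10≡16 → Q
N(13)−Y(24): -11≡15 → P
I(8)−R(17): -9≡17 → R
S(18)−F(5): 13 → N
Q(16)−P(15): 1 → B
C(2)−Y(24): -22≡4 → E
G(6)−R(17): -11≡15 → P
T(19)−F(5): 14 → O
K(10)−P(15): -5≡21 → V
C(2)−Y(24): -22≡4 → E
U(20)−R(17): 3 → D

IOJQPRNBEPOVED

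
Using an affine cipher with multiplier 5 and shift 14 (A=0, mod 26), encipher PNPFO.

LBLNG

P(15): 5·15+14=89≡11 → L
N(13): 5·13+14=79≡1 → B
P(15): 5·15+14=89≡11 → L
F(5): 5·5+14=39≡13 → N
O(14): 5·14+14=84≡6 → G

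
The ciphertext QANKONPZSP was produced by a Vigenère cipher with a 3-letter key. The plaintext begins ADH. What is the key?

Subtract each crib letter from the matching ciphertext letter (mod 26):
Q(16)−A(0)=16 → Q
A(0)−D(3)=-3≡23 → X
N(13)−H(7)=6 → G

QXG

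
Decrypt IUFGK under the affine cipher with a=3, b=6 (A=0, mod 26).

The inverse of 3 mod 26 is 9, since 3·9=27≡1. Apply D(y)=9·(y−6) mod 26:
I(8): 9·(8−6)=18 → S
U(20): 9·(20−6)=126≡22 → W
F(5): 9·(5−6)=-9≡17 → R
G(6): 9·(6−6)=0 → A
K(10): 9·(10−6)=36≡10 → K

SWRAK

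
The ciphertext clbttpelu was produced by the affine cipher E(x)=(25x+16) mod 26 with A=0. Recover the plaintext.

The inverse of 25 mod 26 is 25, since 25·25=625≡1. Apply D(y)=25·(y−16) mod 26:
c(2): 25·(2−16)=-350≡14 → o
l(11): 25·(11−16)=-125≡5 → f
b(1): 25·(1−16)=-375≡15 → p
t(19): 25·(19−16)=75≡23 → x
t(19): 25·(19−16)=75≡23 → x
p(15): 25·(15−16)=-25≡1 → b
e(4): 25·(4−16)=-300≡12 → m
l(11): 25·(11−16)=-125≡5 → f
u(20): 25·(20−16)=100≡22 → w

ofpxxbmfw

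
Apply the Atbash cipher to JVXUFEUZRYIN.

J(9) → Q(16)
V(21) → E(4)
X(23) → C(2)
U(20) → F(5)
F(5) → U(20)
E(4) → V(21)
U(20) → F(5)
Z(25) → A(0)
R(17) → I(8)
Y(24) → B(1)
I(8) → R(17)
N(13) → M(12)

QECFUVFAIBRM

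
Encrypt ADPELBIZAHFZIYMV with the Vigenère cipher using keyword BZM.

Repeat the key across the message: BZMBZMBZMBZMBZMB
A(0)+B(1): 1 → B
D(3)+Z(25): 28≡2 → C
P(15)+M(12): 27≡1 → B
E(4)+B(1): 5 → F
L(11)+Z(25): 36≡10 → K
B(1)+M(12): 13 → N
I(8)+B(1): 9 → J
Z(25)+Z(25): 50≡24 → Y
A(0)+M(12): 12 → M
H(7)+B(1): 8 → I
F(5)+Z(25): 30≡4 → E
Z(25)+M(12): 37≡11 → L
I(8)+B(1): 9 → J
Y(24)+Z(25): 49≡23 → X
M(12)+M(12): 24 → Y
V(21)+B(1): 22 → W

BCBFKNJYMIELJXYW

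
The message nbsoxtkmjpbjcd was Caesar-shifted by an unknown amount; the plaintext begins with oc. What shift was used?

From the crib: n(13)−o(14)=-1≡25, so the shift is 25.

25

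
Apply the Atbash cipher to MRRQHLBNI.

NIIJSOYMR

M(12) → N(13)
R(17) → I(8)
R(17) → I(8)
Q(16) → J(9)
H(7) → S(18)
L(11) → O(14)
B(1) → Y(24)
N(13) → M(12)
I(8) → R(17)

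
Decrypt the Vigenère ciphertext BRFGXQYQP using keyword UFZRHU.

HMGPQWELQ

Repeat the key across the ciphertext: UFZRHUUFZ
B(1)−U(20): -19≡7 → H
R(17)−F(5): 12 → M
F(5)−Z(25): -20≡6 → G
G(6)−R(17): -11≡15 → P
X(23)−H(7): 16 → Q
Q(16)−U(20): -4≡22 → W
Y(24)−U(20): 4 → E
Q(16)−F(5): 11 → L
P(15)−Z(25): -10≡16 → Q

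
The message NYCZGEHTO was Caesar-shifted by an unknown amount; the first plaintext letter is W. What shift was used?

From the crib: N(13)−W(22)=-9≡17, so the shift is 17.

17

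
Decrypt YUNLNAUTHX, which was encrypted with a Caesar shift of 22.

CYRPREYXLB

Y(24): 24−22=2 → C
U(20): 20−22=-2≡24 → Y
N(13): 13−22=-9≡17 → R
L(11): 11−22=-11≡15 → P
N(13): 13−22=-9≡17 → R
A(0): 0−22=-22≡4 → E
U(20): 20−22=-2≡24 → Y
T(19): 19−22=-3≡23 → X
H(7): 7−22=-15≡11 → L
X(23): 23−22=1 → B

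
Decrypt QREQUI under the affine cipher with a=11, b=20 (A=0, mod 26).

The inverse of 11 mod 26 is 19, since 11·19=209≡1. Apply D(y)=19·(y−20) mod 26:
Q(16): 19·(16−20)=-76≡2 → C
R(17): 19·(17−20)=-57≡21 → V
E(4): 19·(4−20)=-304≡8 → I
Q(16): 19·(16−20)=-76≡2 → C
U(20): 19·(20−20)=0 → A
I(8): 19·(8−20)=-228≡6 → G

CVICAG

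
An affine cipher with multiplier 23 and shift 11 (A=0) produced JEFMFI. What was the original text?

SLCRCB

The inverse of 23 mod 26 is 17, since 23·17=391≡1. Apply D(y)=17·(y−11) mod 26:
J(9): 17·(9−11)=-34≡18 → S
E(4): 17·(4−11)=-119≡11 → L
F(5): 17·(5−11)=-102≡2 → C
M(12): 17·(12−11)=17 → R
F(5): 17·(5−11)=-102≡2 → C
I(8): 17·(8−11)=-51≡1 → B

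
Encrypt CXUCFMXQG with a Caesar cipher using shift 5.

C(2): 2+5=7 → H
X(23): 23+5=28≡2 → C
U(20): 20+5=25 → Z
C(2): 2+5=7 → H
F(5): 5+5=10 → K
M(12): 12+5=17 → R
X(23): 23+5=28≡2 → C
Q(16): 16+5=21 → V
G(6): 6+5=11 → L

HCZHKRCVL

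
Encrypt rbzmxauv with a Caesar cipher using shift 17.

isqdorlm

r(17): 17+17=34≡8 → i
b(1): 1+17=18 → s
z(25): 25+17=42≡16 → q
m(12): 12+17=29≡3 → d
x(23): 23+17=40≡14 → o
a(0): 0+17=17 → r
u(20): 20+17=37≡11 → l
v(21): 21+17=38≡12 → m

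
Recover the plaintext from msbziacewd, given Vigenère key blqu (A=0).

Repeat the key across the ciphertext: blqublqubl
m(12)−b(1): 11 → l
s(18)−l(11): 7 → h
b(1)−q(16): -15≡11 → l
z(25)−u(20): 5 → f
i(8)−b(1): 7 → h
a(0)−l(11): -11≡15 → p
c(2)−q(16): -14≡12 → m
e(4)−u(20): -16≡10 → k
w(22)−b(1): 21 → v
d(3)−l(11): -8≡18 → s

lhlfhpmkvs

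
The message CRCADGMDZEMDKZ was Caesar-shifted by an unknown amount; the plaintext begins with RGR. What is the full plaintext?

RGRPSVBSOTBSZO

From the crib: C(2)−R(17)=-15≡11, so the shift is 11.
Subtract 11 from each ciphertext letter:
C(2): 2−11=-9≡17 → R
R(17): 17−11=6 → G
C(2): 2−11=-9≡17 → R
A(0): 0−11=-11≡15 → P
D(3): 3−11=-8≡18 → S
G(6): 6−11=-5≡21 → V
M(12): 12−11=1 → B
D(3): 3−11=-8≡18 → S
Z(25): 25−11=14 → O
E(4): 4−11=-7≡19 → T
M(12): 12−11=1 → B
D(3): 3−11=-8≡18 → S
K(10): 10−11=-1≡25 → Z
Z(25): 25−11=14 → O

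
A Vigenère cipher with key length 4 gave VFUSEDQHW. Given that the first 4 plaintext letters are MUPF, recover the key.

Subtract each crib letter from the matching ciphertext letter (mod 26):
V(21)−M(12)=9 → J
F(5)−U(20)=-15≡11 → L
U(20)−P(15)=5 → F
S(18)−F(5)=13 → N

JLFN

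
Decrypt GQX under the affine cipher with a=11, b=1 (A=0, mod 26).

The inverse of 11 mod 26 is 19, since 11·19=209≡1. Apply D(y)=19·(y−1) mod 26:
G(6): 19·(6−1)=95≡17 → R
Q(16): 19·(16−1)=285≡25 → Z
X(23): 19·(23−1)=418≡2 → C

RZC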